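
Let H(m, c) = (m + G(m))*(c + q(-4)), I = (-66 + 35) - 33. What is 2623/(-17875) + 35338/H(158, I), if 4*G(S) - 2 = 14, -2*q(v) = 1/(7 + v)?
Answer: -11980597/3378375 ≈ -3.5463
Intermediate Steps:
q(v) = -1/(2*(7 + v))
G(S) = 4 (G(S) = ½ + (¼)*14 = ½ + 7/2 = 4)
I = -64 (I = -31 - 33 = -64)
H(m, c) = (4 + m)*(-⅙ + c) (H(m, c) = (m + 4)*(c - 1/(14 + 2*(-4))) = (4 + m)*(c - 1/(14 - 8)) = (4 + m)*(c - 1/6) = (4 + m)*(c - 1*⅙) = (4 + m)*(c - ⅙) = (4 + m)*(-⅙ + c))
2623/(-17875) + 35338/H(158, I) = 2623/(-17875) + 35338/(-⅔ + 4*(-64) - ⅙*158 - 64*158) = 2623*(-1/17875) + 35338/(-⅔ - 256 - 79/3 - 10112) = -2623/17875 + 35338/(-10395) = -2623/17875 + 35338*(-1/10395) = -2623/17875 - 35338/10395 = -11980597/3378375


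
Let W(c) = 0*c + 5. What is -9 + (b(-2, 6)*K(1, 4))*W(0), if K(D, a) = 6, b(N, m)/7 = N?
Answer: -429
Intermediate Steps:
b(N, m) = 7*N
W(c) = 5 (W(c) = 0 + 5 = 5)
-9 + (b(-2, 6)*K(1, 4))*W(0) = -9 + ((7*(-2))*6)*5 = -9 - 14*6*5 = -9 - 84*5 = -9 - 420 = -429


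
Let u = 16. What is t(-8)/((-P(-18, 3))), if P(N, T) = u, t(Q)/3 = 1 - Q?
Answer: -27/16 ≈ -1.6875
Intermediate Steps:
t(Q) = 3 - 3*Q (t(Q) = 3*(1 - Q) = 3 - 3*Q)
P(N, T) = 16
t(-8)/((-P(-18, 3))) = (3 - 3*(-8))/((-1*16)) = (3 + 24)/(-16) = 27*(-1/16) = -27/16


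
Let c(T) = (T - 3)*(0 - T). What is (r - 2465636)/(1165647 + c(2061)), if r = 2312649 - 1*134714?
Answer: 287701/3075891 ≈ 0.093534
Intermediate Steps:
c(T) = -T*(-3 + T) (c(T) = (-3 + T)*(-T) = -T*(-3 + T))
r = 2177935 (r = 2312649 - 134714 = 2177935)
(r - 2465636)/(1165647 + c(2061)) = (2177935 - 2465636)/(1165647 + 2061*(3 - 1*2061)) = -287701/(1165647 + 2061*(3 - 2061)) = -287701/(1165647 + 2061*(-2058)) = -287701/(1165647 - 4241538) = -287701/(-3075891) = -287701*(-1/3075891) = 287701/3075891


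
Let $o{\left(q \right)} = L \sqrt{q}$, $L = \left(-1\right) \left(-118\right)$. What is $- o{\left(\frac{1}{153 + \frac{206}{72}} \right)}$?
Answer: $- \frac{708 \sqrt{5611}}{5611} \approx -9.4518$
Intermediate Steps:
$L = 118$
$o{\left(q \right)} = 118 \sqrt{q}$
$- o{\left(\frac{1}{153 + \frac{206}{72}} \right)} = - 118 \sqrt{\frac{1}{153 + \frac{206}{72}}} = - 118 \sqrt{\frac{1}{153 + 206 \cdot \frac{1}{72}}} = - 118 \sqrt{\frac{1}{153 + \frac{103}{36}}} = - 118 \sqrt{\frac{1}{\frac{5611}{36}}} = - 118 \sqrt{\frac{36}{5611}} = - 118 \frac{6 \sqrt{5611}}{5611} = - \frac{708 \sqrt{5611}}{5611}$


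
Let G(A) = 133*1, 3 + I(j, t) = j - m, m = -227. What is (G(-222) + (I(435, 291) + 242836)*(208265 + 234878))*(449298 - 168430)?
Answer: 30306529272108824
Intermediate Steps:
I(j, t) = 224 + j (I(j, t) = -3 + (j - 1*(-227)) = -3 + (j + 227) = -3 + (227 + j) = 224 + j)
G(A) = 133
(G(-222) + (I(435, 291) + 242836)*(208265 + 234878))*(449298 - 168430) = (133 + ((224 + 435) + 242836)*(208265 + 234878))*(449298 - 168430) = (133 + (659 + 242836)*443143)*280868 = (133 + 243495*443143)*280868 = (133 + 107903104785)*280868 = 107903104918*280868 = 30306529272108824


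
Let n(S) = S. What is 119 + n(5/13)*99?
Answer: 2042/13 ≈ 157.08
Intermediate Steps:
119 + n(5/13)*99 = 119 + (5/13)*99 = 119 + 495/13 = 2042/13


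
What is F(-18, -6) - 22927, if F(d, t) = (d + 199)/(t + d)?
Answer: -550429/24 ≈ -22935.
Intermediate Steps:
F(d, t) = (199 + d)/(d + t)
F(-18, -6) - 22927 = (199 - 18)/(-18 - 6) - 22927 = 181/(-24) - 22927 = -1/24*181 - 22927 = -181/24 - 22927 = -550429/24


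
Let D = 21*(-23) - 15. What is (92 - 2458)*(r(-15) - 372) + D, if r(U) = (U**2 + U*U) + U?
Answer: -149556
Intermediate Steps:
r(U) = U + 2*U**2 (r(U) = (U**2 + U**2) + U = 2*U**2 + U = U + 2*U**2)
D = -498 (D = -483 - 15 = -498)
(92 - 2458)*(r(-15) - 372) + D = (92 - 2458)*(-15*(1 + 2*(-15)) - 372) - 498 = -2366*(-15*(1 - 30) - 372) - 498 = -2366*(-15*(-29) - 372) - 498 = -2366*(435 - 372) - 498 = -2366*63 - 498 = -149058 - 498 = -149556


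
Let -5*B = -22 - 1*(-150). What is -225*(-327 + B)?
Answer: 79335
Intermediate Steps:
B = -128/5 (B = -(-22 - 1*(-150))/5 = -(-22 + 150)/5 = -⅕*128 = -128/5 ≈ -25.600)
-225*(-327 + B) = -225*(-327 - 128/5) = -225*(-1763/5) = 79335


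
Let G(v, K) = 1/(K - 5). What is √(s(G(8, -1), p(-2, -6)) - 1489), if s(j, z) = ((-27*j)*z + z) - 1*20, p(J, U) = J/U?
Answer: I*√54258/6 ≈ 38.822*I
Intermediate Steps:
G(v, K) = 1/(-5 + K)
s(j, z) = -20 + z - 27*j*z (s(j, z) = (-27*j*z + z) - 20 = (z - 27*j*z) - 20 = -20 + z - 27*j*z)
√(s(G(8, -1), p(-2, -6)) - 1489) = √((-20 - 2/(-6) - 27*(-2/(-6))/(-5 - 1)) - 1489) = √((-20 - 2*(-⅙) - 27*(-2*(-⅙))/(-6)) - 1489) = √((-20 + ⅓ - 27*(-⅙)*⅓) - 1489) = √((-20 + ⅓ + 3/2) - 1489) = √(-109/6 - 1489) = √(-9043/6) = I*√54258/6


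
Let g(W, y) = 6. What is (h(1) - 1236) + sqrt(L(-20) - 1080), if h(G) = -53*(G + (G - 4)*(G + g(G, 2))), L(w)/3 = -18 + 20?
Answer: -176 + I*sqrt(1074) ≈ -176.0 + 32.772*I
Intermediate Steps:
L(w) = 6 (L(w) = 3*(-18 + 20) = 3*2 = 6)
h(G) = -53*G - 53*(-4 + G)*(6 + G) (h(G) = -53*(G + (G - 4)*(G + 6)) = -53*(G + (-4 + G)*(6 + G)) = -53*G - 53*(-4 + G)*(6 + G))
(h(1) - 1236) + sqrt(L(-20) - 1080) = ((1272 - 159*1 - 53*1**2) - 1236) + sqrt(6 - 1080) = ((1272 - 159 - 53*1) - 1236) + sqrt(-1074) = ((1272 - 159 - 53) - 1236) + I*sqrt(1074) = (1060 - 1236) + I*sqrt(1074) = -176 + I*sqrt(1074)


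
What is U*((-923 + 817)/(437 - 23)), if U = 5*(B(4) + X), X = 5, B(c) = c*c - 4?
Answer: -4505/207 ≈ -21.763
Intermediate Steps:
B(c) = -4 + c**2 (B(c) = c**2 - 4 = -4 + c**2)
U = 85 (U = 5*((-4 + 4**2) + 5) = 5*((-4 + 16) + 5) = 5*(12 + 5) = 5*17 = 85)
U*((-923 + 817)/(437 - 23)) = 85*((-923 + 817)/(437 - 23)) = 85*(-106/414) = 85*(-106*1/414) = 85*(-53/207) = -4505/207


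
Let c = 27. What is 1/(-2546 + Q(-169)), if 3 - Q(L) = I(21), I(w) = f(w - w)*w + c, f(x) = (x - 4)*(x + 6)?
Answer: -1/2066 ≈ -0.00048403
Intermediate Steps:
f(x) = (-4 + x)*(6 + x)
I(w) = 27 - 24*w (I(w) = (-24 + (w - w)² + 2*(w - w))*w + 27 = (-24 + 0² + 2*0)*w + 27 = (-24 + 0 + 0)*w + 27 = -24*w + 27 = 27 - 24*w)
Q(L) = 480 (Q(L) = 3 - (27 - 24*21) = 3 - (27 - 504) = 3 - 1*(-477) = 3 + 477 = 480)
1/(-2546 + Q(-169)) = 1/(-2546 + 480) = 1/(-2066) = -1/2066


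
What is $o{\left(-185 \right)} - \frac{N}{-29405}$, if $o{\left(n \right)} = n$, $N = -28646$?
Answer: $- \frac{5468571}{29405} \approx -185.97$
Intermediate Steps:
$o{\left(-185 \right)} - \frac{N}{-29405} = -185 - - \frac{28646}{-29405} = -185 - \left(-28646\right) \left(- \frac{1}{29405}\right) = -185 - \frac{28646}{29405} = - \frac{5468571}{29405}$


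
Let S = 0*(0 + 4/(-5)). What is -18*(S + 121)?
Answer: -2178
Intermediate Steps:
S = 0 (S = 0*(0 + 4*(-⅕)) = 0*(0 - ⅘) = 0*(-⅘) = 0)
-18*(S + 121) = -18*(0 + 121) = -18*121 = -2178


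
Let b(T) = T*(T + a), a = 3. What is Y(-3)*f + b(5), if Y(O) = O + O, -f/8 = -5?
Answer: -200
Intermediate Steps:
f = 40 (f = -8*(-5) = 40)
b(T) = T*(3 + T) (b(T) = T*(T + 3) = T*(3 + T))
Y(O) = 2*O
Y(-3)*f + b(5) = (2*(-3))*40 + 5*(3 + 5) = -6*40 + 5*8 = -240 + 40 = -200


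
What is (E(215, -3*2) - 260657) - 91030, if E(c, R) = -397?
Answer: -352084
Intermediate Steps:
(E(215, -3*2) - 260657) - 91030 = (-397 - 260657) - 91030 = -261054 - 91030 = -352084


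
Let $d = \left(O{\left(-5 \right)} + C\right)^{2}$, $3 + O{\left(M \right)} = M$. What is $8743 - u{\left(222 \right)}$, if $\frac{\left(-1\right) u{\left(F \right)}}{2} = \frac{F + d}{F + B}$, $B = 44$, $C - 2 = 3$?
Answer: $\frac{166150}{19} \approx 8744.7$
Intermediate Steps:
$C = 5$ ($C = 2 + 3 = 5$)
$O{\left(M \right)} = -3 + M$
$d = 9$ ($d = \left(\left(-3 - 5\right) + 5\right)^{2} = \left(-8 + 5\right)^{2} = \left(-3\right)^{2} = 9$)
$u{\left(F \right)} = - \frac{2 \left(9 + F\right)}{44 + F}$ ($u{\left(F \right)} = - 2 \frac{F + 9}{F + 44} = - 2 \frac{9 + F}{44 + F} = - \frac{2 \left(9 + F\right)}{44 + F}$)
$8743 - u{\left(222 \right)} = 8743 - \frac{2 \left(-9 - 222\right)}{44 + 222} = 8743 - \frac{2 \left(-9 - 222\right)}{266} = 8743 - 2 \cdot \frac{1}{266} \left(-231\right) = 8743 - - \frac{33}{19} = 8743 + \frac{33}{19} = \frac{166150}{19}$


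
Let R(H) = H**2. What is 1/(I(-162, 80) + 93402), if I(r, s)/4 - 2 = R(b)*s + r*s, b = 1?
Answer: 1/41890 ≈ 2.3872e-5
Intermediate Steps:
I(r, s) = 8 + 4*s + 4*r*s (I(r, s) = 8 + 4*(1**2*s + r*s) = 8 + 4*(1*s + r*s) = 8 + 4*(s + r*s) = 8 + (4*s + 4*r*s) = 8 + 4*s + 4*r*s)
1/(I(-162, 80) + 93402) = 1/((8 + 4*80 + 4*(-162)*80) + 93402) = 1/((8 + 320 - 51840) + 93402) = 1/(-51512 + 93402) = 1/41890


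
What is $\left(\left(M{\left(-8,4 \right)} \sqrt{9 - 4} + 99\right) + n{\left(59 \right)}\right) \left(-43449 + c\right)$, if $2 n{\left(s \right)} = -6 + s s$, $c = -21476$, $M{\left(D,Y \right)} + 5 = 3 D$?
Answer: $- \frac{238469525}{2} + 1882825 \sqrt{5} \approx -1.1502 \cdot 10^{8}$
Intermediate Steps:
$M{\left(D,Y \right)} = -5 + 3 D$
$n{\left(s \right)} = -3 + \frac{s^{2}}{2}$ ($n{\left(s \right)} = \frac{-6 + s s}{2} = \frac{-6 + s^{2}}{2} = -3 + \frac{s^{2}}{2}$)
$\left(\left(M{\left(-8,4 \right)} \sqrt{9 - 4} + 99\right) + n{\left(59 \right)}\right) \left(-43449 + c\right) = \left(\left(\left(-5 + 3 \left(-8\right)\right) \sqrt{9 - 4} + 99\right) - \left(3 - \frac{59^{2}}{2}\right)\right) \left(-43449 - 21476\right) = \left(\left(\left(-5 - 24\right) \sqrt{5} + 99\right) + \left(-3 + \frac{1}{2} \cdot 3481\right)\right) \left(-64925\right) = \left(\left(- 29 \sqrt{5} + 99\right) + \left(-3 + \frac{3481}{2}\right)\right) \left(-64925\right) = \left(\left(99 - 29 \sqrt{5}\right) + \frac{3475}{2}\right) \left(-64925\right) = \left(\frac{3673}{2} - 29 \sqrt{5}\right) \left(-64925\right) = - \frac{238469525}{2} + 1882825 \sqrt{5}$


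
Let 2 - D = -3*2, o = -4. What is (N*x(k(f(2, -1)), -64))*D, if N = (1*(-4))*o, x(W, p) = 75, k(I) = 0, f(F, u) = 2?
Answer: 9600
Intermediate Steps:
D = 8 (D = 2 - (-3)*2 = 2 - 1*(-6) = 2 + 6 = 8)
N = 16 (N = (1*(-4))*(-4) = -4*(-4) = 16)
(N*x(k(f(2, -1)), -64))*D = (16*75)*8 = 1200*8 = 9600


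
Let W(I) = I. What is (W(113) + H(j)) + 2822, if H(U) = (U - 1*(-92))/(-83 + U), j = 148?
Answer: 38203/13 ≈ 2938.7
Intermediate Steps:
H(U) = (92 + U)/(-83 + U) (H(U) = (U + 92)/(-83 + U) = (92 + U)/(-83 + U))
(W(113) + H(j)) + 2822 = (113 + (92 + 148)/(-83 + 148)) + 2822 = (113 + 240/65) + 2822 = (113 + (1/65)*240) + 2822 = (113 + 48/13) + 2822 = 1517/13 + 2822 = 38203/13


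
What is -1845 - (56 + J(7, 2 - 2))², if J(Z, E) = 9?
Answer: -6070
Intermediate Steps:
-1845 - (56 + J(7, 2 - 2))² = -1845 - (56 + 9)² = -1845 - 1*65² = -1845 - 1*4225 = -1845 - 4225 = -6070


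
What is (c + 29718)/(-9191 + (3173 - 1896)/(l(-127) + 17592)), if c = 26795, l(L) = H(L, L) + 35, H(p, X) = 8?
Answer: -996606755/162082008 ≈ -6.1488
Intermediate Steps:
l(L) = 43 (l(L) = 8 + 35 = 43)
(c + 29718)/(-9191 + (3173 - 1896)/(l(-127) + 17592)) = (26795 + 29718)/(-9191 + (3173 - 1896)/(43 + 17592)) = 56513/(-9191 + 1277/17635) = 56513/(-162082008/17635) = 56513*(-17635/162082008) = -996606755/162082008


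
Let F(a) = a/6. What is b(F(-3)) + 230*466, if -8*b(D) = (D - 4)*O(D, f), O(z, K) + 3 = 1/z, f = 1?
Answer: 1714835/16 ≈ 1.0718e+5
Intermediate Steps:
F(a) = a/6 (F(a) = a*(⅙) = a/6)
O(z, K) = -3 + 1/z
b(D) = -(-4 + D)*(-3 + 1/D)/8 (b(D) = -(D - 4)*(-3 + 1/D)/8 = -(-4 + D)*(-3 + 1/D)/8)
b(F(-3)) + 230*466 = (-1 + 3*((⅙)*(-3)))*(-4 + (⅙)*(-3))/(8*(((⅙)*(-3)))) + 230*466 = (-1 + 3*(-½))*(-4 - ½)/(8*(-½)) + 107180 = (⅛)*(-2)*(-1 - 3/2)*(-9/2) + 107180 = (⅛)*(-2)*(-5/2)*(-9/2) + 107180 = -45/16 + 107180 = 1714835/16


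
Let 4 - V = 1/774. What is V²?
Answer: 9579025/599076 ≈ 15.990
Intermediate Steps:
V = 3095/774 (V = 4 - 1/774 = 3095/774 ≈ 3.9987)
V² = (3095/774)² = 9579025/599076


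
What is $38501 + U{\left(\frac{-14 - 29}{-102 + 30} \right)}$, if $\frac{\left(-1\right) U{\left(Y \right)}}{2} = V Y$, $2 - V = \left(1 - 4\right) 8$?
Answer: $\frac{692459}{18} \approx 38470.0$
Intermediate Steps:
$V = 26$ ($V = 2 - \left(1 - 4\right) 8 = 2 - \left(-3\right) 8 = 2 - -24 = 2 + 24 = 26$)
$U{\left(Y \right)} = - 52 Y$ ($U{\left(Y \right)} = - 2 \cdot 26 Y = - 52 Y$)
$38501 + U{\left(\frac{-14 - 29}{-102 + 30} \right)} = 38501 - 52 \frac{-14 - 29}{-102 + 30} = 38501 - 52 \left(- \frac{43}{-72}\right) = 38501 - 52 \left(\left(-43\right) \left(- \frac{1}{72}\right)\right) = 38501 - \frac{559}{18} = \frac{692459}{18}$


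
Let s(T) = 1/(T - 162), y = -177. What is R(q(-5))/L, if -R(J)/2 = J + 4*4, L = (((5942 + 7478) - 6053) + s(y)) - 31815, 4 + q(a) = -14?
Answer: -1356/8287873 ≈ -0.00016361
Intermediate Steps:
s(T) = 1/(-162 + T)
q(a) = -18 (q(a) = -4 - 14 = -18)
L = -8287873/339 (L = (((5942 + 7478) - 6053) + 1/(-162 - 177)) - 31815 = ((13420 - 6053) + 1/(-339)) - 31815 = (7367 - 1/339) - 31815 = 2497412/339 - 31815 = -8287873/339 ≈ -24448.)
R(J) = -32 - 2*J (R(J) = -2*(J + 4*4) = -2*(J + 16) = -2*(16 + J) = -32 - 2*J)
R(q(-5))/L = (-32 - 2*(-18))/(-8287873/339) = (-32 + 36)*(-339/8287873) = 4*(-339/8287873) = -1356/8287873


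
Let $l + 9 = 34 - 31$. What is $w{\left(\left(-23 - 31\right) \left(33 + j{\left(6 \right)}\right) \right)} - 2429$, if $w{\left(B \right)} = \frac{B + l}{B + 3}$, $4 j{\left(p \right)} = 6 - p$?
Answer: $- \frac{1439801}{593} \approx -2428.0$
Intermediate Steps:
$j{\left(p \right)} = \frac{3}{2} - \frac{p}{4}$ ($j{\left(p \right)} = \frac{6 - p}{4} = \frac{3}{2} - \frac{p}{4}$)
$l = -6$ ($l = -9 + \left(34 - 31\right) = -9 + 3 = -6$)
$w{\left(B \right)} = \frac{-6 + B}{3 + B}$ ($w{\left(B \right)} = \frac{B - 6}{B + 3} = \frac{-6 + B}{3 + B}$)
$w{\left(\left(-23 - 31\right) \left(33 + j{\left(6 \right)}\right) \right)} - 2429 = \frac{-6 + \left(-23 - 31\right) \left(33 + \left(\frac{3}{2} - \frac{3}{2}\right)\right)}{3 + \left(-23 - 31\right) \left(33 + \left(\frac{3}{2} - \frac{3}{2}\right)\right)} - 2429 = \frac{-6 - 54 \left(33 + \left(\frac{3}{2} - \frac{3}{2}\right)\right)}{3 - 54 \left(33 + \left(\frac{3}{2} - \frac{3}{2}\right)\right)} - 2429 = \frac{-6 - 54 \left(33 + 0\right)}{3 - 54 \left(33 + 0\right)} - 2429 = \frac{-6 - 1782}{3 - 1782} - 2429 = \frac{1}{-1779} \left(-1788\right) - 2429 = \left(- \frac{1}{1779}\right) \left(-1788\right) - 2429 = \frac{596}{593} - 2429 = - \frac{1439801}{593}$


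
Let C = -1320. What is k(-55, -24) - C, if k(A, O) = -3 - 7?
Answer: 1310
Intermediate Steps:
k(A, O) = -10
k(-55, -24) - C = -10 - 1*(-1320) = -10 + 1320 = 1310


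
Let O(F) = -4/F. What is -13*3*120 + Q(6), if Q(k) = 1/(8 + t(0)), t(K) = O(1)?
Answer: -18719/4 ≈ -4679.8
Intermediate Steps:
t(K) = -4 (t(K) = -4/1 = -4*1 = -4)
Q(k) = ¼ (Q(k) = 1/(8 - 4) = 1/4 = ¼)
-13*3*120 + Q(6) = -13*3*120 + ¼ = -39*120 + ¼ = -4680 + ¼ = -18719/4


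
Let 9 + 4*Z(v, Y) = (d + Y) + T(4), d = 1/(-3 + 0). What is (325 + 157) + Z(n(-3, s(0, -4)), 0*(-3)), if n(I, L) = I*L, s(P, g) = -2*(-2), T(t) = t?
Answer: 1442/3 ≈ 480.67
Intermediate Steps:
s(P, g) = 4
d = -⅓ (d = 1/(-3) = -⅓ ≈ -0.33333)
Z(v, Y) = -4/3 + Y/4 (Z(v, Y) = -9/4 + ((-⅓ + Y) + 4)/4 = -9/4 + (11/3 + Y)/4 = -9/4 + (11/12 + Y/4) = -4/3 + Y/4)
(325 + 157) + Z(n(-3, s(0, -4)), 0*(-3)) = (325 + 157) + (-4/3 + (0*(-3))/4) = 482 + (-4/3 + (¼)*0) = 482 + (-4/3 + 0) = 482 - 4/3 = 1442/3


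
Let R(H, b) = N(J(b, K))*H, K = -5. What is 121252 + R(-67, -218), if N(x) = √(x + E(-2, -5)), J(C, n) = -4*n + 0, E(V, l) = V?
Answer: 121252 - 201*√2 ≈ 1.2097e+5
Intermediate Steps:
J(C, n) = -4*n
N(x) = √(-2 + x) (N(x) = √(x - 2) = √(-2 + x))
R(H, b) = 3*H*√2 (R(H, b) = √(-2 - 4*(-5))*H = √(-2 + 20)*H = √18*H = (3*√2)*H = 3*H*√2)
121252 + R(-67, -218) = 121252 + 3*(-67)*√2 = 121252 - 201*√2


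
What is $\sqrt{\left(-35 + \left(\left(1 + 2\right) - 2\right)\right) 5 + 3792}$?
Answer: $\sqrt{3622} \approx 60.183$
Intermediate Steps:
$\sqrt{\left(-35 + \left(\left(1 + 2\right) - 2\right)\right) 5 + 3792} = \sqrt{\left(-35 + \left(3 - 2\right)\right) 5 + 3792} = \sqrt{\left(-35 + 1\right) 5 + 3792} = \sqrt{\left(-34\right) 5 + 3792} = \sqrt{-170 + 3792} = \sqrt{3622}$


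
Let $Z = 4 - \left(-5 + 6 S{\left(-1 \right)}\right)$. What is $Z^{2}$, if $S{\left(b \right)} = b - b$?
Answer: $81$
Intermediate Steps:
$S{\left(b \right)} = 0$
$Z = 9$ ($Z = 4 - \left(-5 + 6 \cdot 0\right) = 4 - \left(-5 + 0\right) = 4 - -5 = 4 + 5 = 9$)
$Z^{2} = 9^{2} = 81$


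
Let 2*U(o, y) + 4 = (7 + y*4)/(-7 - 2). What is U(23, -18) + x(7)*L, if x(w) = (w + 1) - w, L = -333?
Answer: -5965/18 ≈ -331.39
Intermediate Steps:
U(o, y) = -43/18 - 2*y/9 (U(o, y) = -2 + ((7 + y*4)/(-7 - 2))/2 = -2 + ((7 + 4*y)/(-9))/2 = -2 + ((7 + 4*y)*(-⅑))/2 = -2 + (-7/9 - 4*y/9)/2 = -2 + (-7/18 - 2*y/9) = -43/18 - 2*y/9)
x(w) = 1 (x(w) = (1 + w) - w = 1)
U(23, -18) + x(7)*L = (-43/18 - 2/9*(-18)) + 1*(-333) = (-43/18 + 4) - 333 = 29/18 - 333 = -5965/18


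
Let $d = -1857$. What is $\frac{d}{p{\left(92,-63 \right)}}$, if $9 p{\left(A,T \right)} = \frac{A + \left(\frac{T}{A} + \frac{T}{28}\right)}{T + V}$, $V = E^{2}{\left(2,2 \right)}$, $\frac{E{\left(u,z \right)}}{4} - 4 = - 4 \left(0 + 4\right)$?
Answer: $- \frac{1722876318}{4097} \approx -4.2052 \cdot 10^{5}$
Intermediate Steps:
$E{\left(u,z \right)} = -48$ ($E{\left(u,z \right)} = 16 + 4 \left(- 4 \left(0 + 4\right)\right) = 16 + 4 \left(\left(-4\right) 4\right) = 16 + 4 \left(-16\right) = 16 - 64 = -48$)
$V = 2304$ ($V = \left(-48\right)^{2} = 2304$)
$p{\left(A,T \right)} = \frac{A + \frac{T}{28} + \frac{T}{A}}{9 \left(2304 + T\right)}$ ($p{\left(A,T \right)} = \frac{\left(A + \left(\frac{T}{A} + \frac{T}{28}\right)\right) \frac{1}{T + 2304}}{9} = \frac{\left(A + \left(\frac{T}{A} + T \frac{1}{28}\right)\right) \frac{1}{2304 + T}}{9} = \frac{\left(A + \left(\frac{T}{A} + \frac{T}{28}\right)\right) \frac{1}{2304 + T}}{9} = \frac{\left(A + \left(\frac{T}{28} + \frac{T}{A}\right)\right) \frac{1}{2304 + T}}{9} = \frac{\left(A + \frac{T}{28} + \frac{T}{A}\right) \frac{1}{2304 + T}}{9} = \frac{\frac{1}{2304 + T} \left(A + \frac{T}{28} + \frac{T}{A}\right)}{9} = \frac{A + \frac{T}{28} + \frac{T}{A}}{9 \left(2304 + T\right)}$)
$\frac{d}{p{\left(92,-63 \right)}} = - \frac{1857}{\frac{1}{252} \cdot \frac{1}{92} \frac{1}{2304 - 63} \left(28 \left(-63\right) + 28 \cdot 92^{2} + 92 \left(-63\right)\right)} = - \frac{1857}{\frac{1}{252} \cdot \frac{1}{92} \cdot \frac{1}{2241} \left(-1764 + 28 \cdot 8464 - 5796\right)} = - \frac{1857}{\frac{1}{252} \cdot \frac{1}{92} \cdot \frac{1}{2241} \left(-1764 + 236992 - 5796\right)} = - \frac{1857}{\frac{1}{252} \cdot \frac{1}{92} \cdot \frac{1}{2241} \cdot 229432} = - \frac{1857}{\frac{4097}{927774}} = \left(-1857\right) \frac{927774}{4097} = - \frac{1722876318}{4097}$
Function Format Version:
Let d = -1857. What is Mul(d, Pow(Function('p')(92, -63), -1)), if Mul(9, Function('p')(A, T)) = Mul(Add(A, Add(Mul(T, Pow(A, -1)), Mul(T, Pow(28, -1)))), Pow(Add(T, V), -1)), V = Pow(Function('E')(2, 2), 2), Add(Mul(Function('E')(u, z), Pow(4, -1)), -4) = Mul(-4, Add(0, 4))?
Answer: Rational(-1722876318, 4097) ≈ -4.2052e+5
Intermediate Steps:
Function('E')(u, z) = -48 (Function('E')(u, z) = Add(16, Mul(4, Mul(-4, Add(0, 4)))) = Add(16, Mul(4, Mul(-4, 4))) = Add(16, Mul(4, -16)) = Add(16, -64) = -48)
V = 2304 (V = Pow(-48, 2) = 2304)
Function('p')(A, T) = Mul(Rational(1, 9), Pow(Add(2304, T), -1), Add(A, Mul(Rational(1, 28), T), Mul(T, Pow(A, -1)))) (Function('p')(A, T) = Mul(Rational(1, 9), Mul(Add(A, Add(Mul(T, Pow(A, -1)), Mul(T, Pow(28, -1)))), Pow(Add(T, 2304), -1))) = Mul(Rational(1, 9), Mul(Add(A, Add(Mul(T, Pow(A, -1)), Mul(T, Rational(1, 28)))), Pow(Add(2304, T), -1))) = Mul(Rational(1, 9), Mul(Add(A, Add(Mul(T, Pow(A, -1)), Mul(Rational(1, 28), T))), Pow(Add(2304, T), -1))) = Mul(Rational(1, 9), Mul(Add(A, Add(Mul(Rational(1, 28), T), Mul(T, Pow(A, -1)))), Pow(Add(2304, T), -1))) = Mul(Rational(1, 9), Mul(Add(A, Mul(Rational(1, 28), T), Mul(T, Pow(A, -1))), Pow(Add(2304, T), -1))) = Mul(Rational(1, 9), Mul(Pow(Add(2304, T), -1), Add(A, Mul(Rational(1, 28), T), Mul(T, Pow(A, -1))))) = Mul(Rational(1, 9), Pow(Add(2304, T), -1), Add(A, Mul(Rational(1, 28), T), Mul(T, Pow(A, -1)))))
Mul(d, Pow(Function('p')(92, -63), -1)) = Mul(-1857, Pow(Mul(Rational(1, 252), Pow(92, -1), Pow(Add(2304, -63), -1), Add(Mul(28, -63), Mul(28, Pow(92, 2)), Mul(92, -63))), -1)) = Mul(-1857, Pow(Mul(Rational(1, 252), Rational(1, 92), Pow(2241, -1), Add(-1764, Mul(28, 8464), -5796)), -1)) = Mul(-1857, Pow(Mul(Rational(1, 252), Rational(1, 92), Rational(1, 2241), Add(-1764, 236992, -5796)), -1)) = Mul(-1857, Pow(Mul(Rational(1, 252), Rational(1, 92), Rational(1, 2241), 229432), -1)) = Mul(-1857, Pow(Rational(4097, 927774), -1)) = Mul(-1857, Rational(927774, 4097)) = Rational(-1722876318, 4097)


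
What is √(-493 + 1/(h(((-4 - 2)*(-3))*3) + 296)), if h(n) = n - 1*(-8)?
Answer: I*√63184494/358 ≈ 22.204*I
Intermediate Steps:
h(n) = 8 + n (h(n) = n + 8 = 8 + n)
√(-493 + 1/(h(((-4 - 2)*(-3))*3) + 296)) = √(-493 + 1/((8 + ((-4 - 2)*(-3))*3) + 296)) = √(-493 + 1/((8 - 6*(-3)*3) + 296)) = √(-493 + 1/((8 + 18*3) + 296)) = √(-493 + 1/((8 + 54) + 296)) = √(-493 + 1/(62 + 296)) = √(-493 + 1/358) = √(-176493/358) = I*√63184494/358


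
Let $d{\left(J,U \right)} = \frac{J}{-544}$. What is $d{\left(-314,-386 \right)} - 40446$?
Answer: $- \frac{11001155}{272} \approx -40445.0$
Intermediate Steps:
$d{\left(J,U \right)} = - \frac{J}{544}$ ($d{\left(J,U \right)} = J \left(- \frac{1}{544}\right) = - \frac{J}{544}$)
$d{\left(-314,-386 \right)} - 40446 = \left(- \frac{1}{544}\right) \left(-314\right) - 40446 = \frac{157}{272} - 40446 = - \frac{11001155}{272}$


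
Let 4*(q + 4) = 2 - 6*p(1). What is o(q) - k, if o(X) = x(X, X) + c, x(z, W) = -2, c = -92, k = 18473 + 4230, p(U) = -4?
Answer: -22797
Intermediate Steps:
k = 22703
q = 5/2 (q = -4 + (2 - 6*(-4))/4 = -4 + (2 + 24)/4 = -4 + (1/4)*26 = -4 + 13/2 = 5/2 ≈ 2.5000)
o(X) = -94 (o(X) = -2 - 92 = -94)
o(q) - k = -94 - 1*22703 = -94 - 22703 = -22797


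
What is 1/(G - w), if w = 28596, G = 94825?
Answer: 1/66229 ≈ 1.5099e-5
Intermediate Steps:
1/(G - w) = 1/(94825 - 1*28596) = 1/(94825 - 28596) = 1/66229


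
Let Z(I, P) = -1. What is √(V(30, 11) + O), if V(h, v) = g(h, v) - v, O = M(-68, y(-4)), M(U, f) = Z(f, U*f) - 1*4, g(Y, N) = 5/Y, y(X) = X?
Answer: I*√570/6 ≈ 3.9791*I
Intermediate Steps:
M(U, f) = -5 (M(U, f) = -1 - 1*4 = -1 - 4 = -5)
O = -5
V(h, v) = -v + 5/h (V(h, v) = 5/h - v = -v + 5/h)
√(V(30, 11) + O) = √((-1*11 + 5/30) - 5) = √((-11 + 5*(1/30)) - 5) = √((-11 + ⅙) - 5) = √(-65/6 - 5) = √(-95/6) = I*√570/6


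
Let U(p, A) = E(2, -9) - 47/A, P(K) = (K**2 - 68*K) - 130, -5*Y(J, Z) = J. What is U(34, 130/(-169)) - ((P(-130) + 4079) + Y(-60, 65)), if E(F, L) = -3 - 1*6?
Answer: -296489/10 ≈ -29649.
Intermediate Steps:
Y(J, Z) = -J/5
P(K) = -130 + K**2 - 68*K
E(F, L) = -9 (E(F, L) = -3 - 6 = -9)
U(p, A) = -9 - 47/A
U(34, 130/(-169)) - ((P(-130) + 4079) + Y(-60, 65)) = (-9 - 47/(130/(-169))) - (((-130 + (-130)**2 - 68*(-130)) + 4079) - 1/5*(-60)) = (-9 - 47/(130*(-1/169))) - (((-130 + 16900 + 8840) + 4079) + 12) = (-9 - 47/(-10/13)) - ((25610 + 4079) + 12) = (-9 - 47*(-13/10)) - (29689 + 12) = (-9 + 611/10) - 1*29701 = 521/10 - 29701 = -296489/10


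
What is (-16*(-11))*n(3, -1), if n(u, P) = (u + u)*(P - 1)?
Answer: -2112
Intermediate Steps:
n(u, P) = 2*u*(-1 + P) (n(u, P) = (2*u)*(-1 + P) = 2*u*(-1 + P))
(-16*(-11))*n(3, -1) = (-16*(-11))*(2*3*(-1 - 1)) = 176*(2*3*(-2)) = 176*(-12) = -2112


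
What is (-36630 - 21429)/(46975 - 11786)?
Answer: -58059/35189 ≈ -1.6499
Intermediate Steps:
(-36630 - 21429)/(46975 - 11786) = -58059/35189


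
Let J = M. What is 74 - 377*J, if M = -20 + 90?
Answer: -26316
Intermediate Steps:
M = 70
J = 70
74 - 377*J = 74 - 377*70 = 74 - 26390 = -26316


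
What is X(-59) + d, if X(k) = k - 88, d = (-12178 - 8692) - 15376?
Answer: -36393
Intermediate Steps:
d = -36246 (d = -20870 - 15376 = -36246)
X(k) = -88 + k
X(-59) + d = (-88 - 59) - 36246 = -147 - 36246 = -36393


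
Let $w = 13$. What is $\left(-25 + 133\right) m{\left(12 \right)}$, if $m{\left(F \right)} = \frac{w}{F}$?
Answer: $117$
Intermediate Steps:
$m{\left(F \right)} = \frac{13}{F}$
$\left(-25 + 133\right) m{\left(12 \right)} = \left(-25 + 133\right) \frac{13}{12} = 108 \cdot 13 \cdot \frac{1}{12} = 108 \cdot \frac{13}{12} = 117$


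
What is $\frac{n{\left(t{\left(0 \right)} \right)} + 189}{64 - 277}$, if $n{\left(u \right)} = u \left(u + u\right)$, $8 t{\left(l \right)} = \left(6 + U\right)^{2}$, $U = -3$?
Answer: $- \frac{2043}{2272} \approx -0.89921$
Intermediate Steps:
$t{\left(l \right)} = \frac{9}{8}$ ($t{\left(l \right)} = \frac{\left(6 - 3\right)^{2}}{8} = \frac{3^{2}}{8} = \frac{1}{8} \cdot 9 = \frac{9}{8}$)
$n{\left(u \right)} = 2 u^{2}$ ($n{\left(u \right)} = u 2 u = 2 u^{2}$)
$\frac{n{\left(t{\left(0 \right)} \right)} + 189}{64 - 277} = \frac{2 \left(\frac{9}{8}\right)^{2} + 189}{64 - 277} = \frac{2 \cdot \frac{81}{64} + 189}{-213} = \left(\frac{81}{32} + 189\right) \left(- \frac{1}{213}\right) = \frac{6129}{32} \left(- \frac{1}{213}\right) = - \frac{2043}{2272}$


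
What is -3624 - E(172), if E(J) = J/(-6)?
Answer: -10786/3 ≈ -3595.3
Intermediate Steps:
E(J) = -J/6 (E(J) = J*(-⅙) = -J/6)
-3624 - E(172) = -3624 - (-1)*172/6 = -3624 - 1*(-86/3) = -3624 + 86/3 = -10786/3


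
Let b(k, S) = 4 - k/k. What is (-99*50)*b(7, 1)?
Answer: -14850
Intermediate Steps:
b(k, S) = 3 (b(k, S) = 4 - 1*1 = 4 - 1 = 3)
(-99*50)*b(7, 1) = -99*50*3 = -4950*3 = -14850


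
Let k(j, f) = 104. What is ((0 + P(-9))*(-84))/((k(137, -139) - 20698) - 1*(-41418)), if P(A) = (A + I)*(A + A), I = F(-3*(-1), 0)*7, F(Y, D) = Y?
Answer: 2268/2603 ≈ 0.87130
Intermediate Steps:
I = 21 (I = -3*(-1)*7 = 3*7 = 21)
P(A) = 2*A*(21 + A) (P(A) = (A + 21)*(A + A) = (21 + A)*(2*A) = 2*A*(21 + A))
((0 + P(-9))*(-84))/((k(137, -139) - 20698) - 1*(-41418)) = ((0 + 2*(-9)*(21 - 9))*(-84))/((104 - 20698) - 1*(-41418)) = ((0 + 2*(-9)*12)*(-84))/(-20594 + 41418) = ((0 - 216)*(-84))/20824 = -216*(-84)*(1/20824) = 18144*(1/20824) = 2268/2603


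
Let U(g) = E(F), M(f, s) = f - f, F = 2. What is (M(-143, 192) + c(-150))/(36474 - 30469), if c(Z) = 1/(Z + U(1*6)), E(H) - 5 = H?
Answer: -1/858715 ≈ -1.1645e-6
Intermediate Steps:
M(f, s) = 0
E(H) = 5 + H
U(g) = 7 (U(g) = 5 + 2 = 7)
c(Z) = 1/(7 + Z) (c(Z) = 1/(Z + 7) = 1/(7 + Z))
(M(-143, 192) + c(-150))/(36474 - 30469) = (0 + 1/(7 - 150))/(36474 - 30469) = (0 + 1/(-143))/6005 = (0 - 1/143)*(1/6005) = -1/143*1/6005 = -1/858715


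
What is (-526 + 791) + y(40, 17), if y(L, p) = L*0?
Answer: 265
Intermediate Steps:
y(L, p) = 0
(-526 + 791) + y(40, 17) = (-526 + 791) + 0 = 265 + 0 = 265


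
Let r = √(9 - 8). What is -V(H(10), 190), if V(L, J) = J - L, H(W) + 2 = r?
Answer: -191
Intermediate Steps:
r = 1 (r = √1 = 1)
H(W) = -1 (H(W) = -2 + 1 = -1)
-V(H(10), 190) = -(190 - 1*(-1)) = -(190 + 1) = -1*191 = -191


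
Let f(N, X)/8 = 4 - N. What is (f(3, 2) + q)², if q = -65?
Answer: 3249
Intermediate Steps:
f(N, X) = 32 - 8*N (f(N, X) = 8*(4 - N) = 32 - 8*N)
(f(3, 2) + q)² = ((32 - 8*3) - 65)² = ((32 - 24) - 65)² = (8 - 65)² = (-57)² = 3249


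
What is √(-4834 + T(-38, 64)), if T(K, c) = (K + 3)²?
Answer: 3*I*√401 ≈ 60.075*I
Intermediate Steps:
T(K, c) = (3 + K)²
√(-4834 + T(-38, 64)) = √(-4834 + (3 - 38)²) = √(-4834 + (-35)²) = √(-4834 + 1225) = √(-3609) = 3*I*√401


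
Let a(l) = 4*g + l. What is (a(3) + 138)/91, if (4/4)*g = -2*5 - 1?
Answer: 97/91 ≈ 1.0659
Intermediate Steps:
g = -11 (g = -2*5 - 1 = -10 - 1 = -11)
a(l) = -44 + l (a(l) = 4*(-11) + l = -44 + l)
(a(3) + 138)/91 = ((-44 + 3) + 138)/91 = (-41 + 138)*(1/91) = 97*(1/91) = 97/91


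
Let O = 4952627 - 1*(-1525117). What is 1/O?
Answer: 1/6477744 ≈ 1.5437e-7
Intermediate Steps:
O = 6477744 (O = 4952627 + 1525117 = 6477744)
1/O = 1/6477744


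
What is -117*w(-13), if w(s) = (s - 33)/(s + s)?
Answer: -207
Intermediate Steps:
w(s) = (-33 + s)/(2*s) (w(s) = (-33 + s)/((2*s)) = (-33 + s)*(1/(2*s)) = (-33 + s)/(2*s))
-117*w(-13) = -117*(-33 - 13)/(2*(-13)) = -117*(-1)*(-46)/(2*13) = -117*23/13 = -207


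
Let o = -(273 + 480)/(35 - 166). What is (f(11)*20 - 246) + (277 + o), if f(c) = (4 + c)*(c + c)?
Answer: 869414/131 ≈ 6636.8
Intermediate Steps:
f(c) = 2*c*(4 + c) (f(c) = (4 + c)*(2*c) = 2*c*(4 + c))
o = 753/131 (o = -753/(-131) = -753*(-1)/131 = -1*(-753/131) = 753/131 ≈ 5.7481)
(f(11)*20 - 246) + (277 + o) = ((2*11*(4 + 11))*20 - 246) + (277 + 753/131) = ((2*11*15)*20 - 246) + 37040/131 = (330*20 - 246) + 37040/131 = (6600 - 246) + 37040/131 = 6354 + 37040/131 = 869414/131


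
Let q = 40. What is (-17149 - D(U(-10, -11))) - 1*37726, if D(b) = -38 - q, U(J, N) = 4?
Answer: -54797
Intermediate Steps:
D(b) = -78 (D(b) = -38 - 1*40 = -38 - 40 = -78)
(-17149 - D(U(-10, -11))) - 1*37726 = (-17149 - 1*(-78)) - 1*37726 = (-17149 + 78) - 37726 = -17071 - 37726 = -54797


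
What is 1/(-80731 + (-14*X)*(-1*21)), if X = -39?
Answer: -1/92197 ≈ -1.0846e-5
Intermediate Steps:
1/(-80731 + (-14*X)*(-1*21)) = 1/(-80731 + (-14*(-39))*(-1*21)) = 1/(-80731 + 546*(-21)) = 1/(-80731 - 11466) = 1/(-92197) = -1/92197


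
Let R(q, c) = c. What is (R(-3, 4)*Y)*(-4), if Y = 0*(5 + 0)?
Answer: 0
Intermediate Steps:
Y = 0 (Y = 0*5 = 0)
(R(-3, 4)*Y)*(-4) = (4*0)*(-4) = 0*(-4) = 0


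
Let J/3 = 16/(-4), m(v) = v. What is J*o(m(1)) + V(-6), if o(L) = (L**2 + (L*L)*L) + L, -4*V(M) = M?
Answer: -69/2 ≈ -34.500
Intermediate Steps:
V(M) = -M/4
o(L) = L + L**2 + L**3 (o(L) = (L**2 + L**2*L) + L = (L**2 + L**3) + L = L + L**2 + L**3)
J = -12 (J = 3*(16/(-4)) = 3*(16*(-1/4)) = 3*(-4) = -12)
J*o(m(1)) + V(-6) = -12*(1 + 1 + 1**2) - 1/4*(-6) = -12*(1 + 1 + 1) + 3/2 = -12*3 + 3/2 = -36 + 3/2 = -69/2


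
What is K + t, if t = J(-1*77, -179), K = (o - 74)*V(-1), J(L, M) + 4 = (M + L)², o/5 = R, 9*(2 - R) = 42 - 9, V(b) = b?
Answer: 196843/3 ≈ 65614.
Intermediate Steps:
R = -5/3 (R = 2 - (42 - 9)/9 = 2 - ⅑*33 = 2 - 11/3 = -5/3 ≈ -1.6667)
o = -25/3 (o = 5*(-5/3) = -25/3 ≈ -8.3333)
J(L, M) = -4 + (L + M)² (J(L, M) = -4 + (M + L)² = -4 + (L + M)²)
K = 247/3 (K = (-25/3 - 74)*(-1) = -247/3*(-1) = 247/3 ≈ 82.333)
t = 65532 (t = -4 + (-1*77 - 179)² = -4 + (-77 - 179)² = -4 + (-256)² = -4 + 65536 = 65532)
K + t = 247/3 + 65532 = 196843/3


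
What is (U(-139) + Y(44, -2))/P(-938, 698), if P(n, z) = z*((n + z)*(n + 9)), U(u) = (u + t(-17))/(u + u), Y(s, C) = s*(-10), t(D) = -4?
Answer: -122177/43264050240 ≈ -2.8240e-6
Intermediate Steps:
Y(s, C) = -10*s
U(u) = (-4 + u)/(2*u) (U(u) = (u - 4)/(u + u) = (-4 + u)/((2*u)) = (-4 + u)*(1/(2*u)) = (-4 + u)/(2*u))
P(n, z) = z*(9 + n)*(n + z) (P(n, z) = z*((n + z)*(9 + n)) = z*((9 + n)*(n + z)) = z*(9 + n)*(n + z))
(U(-139) + Y(44, -2))/P(-938, 698) = ((½)*(-4 - 139)/(-139) - 10*44)/((698*((-938)² + 9*(-938) + 9*698 - 938*698))) = ((½)*(-1/139)*(-143) - 440)/((698*(879844 - 8442 + 6282 - 654724))) = (143/278 - 440)/((698*222960)) = -122177/278/155626080 = -122177/278*1/155626080 = -122177/43264050240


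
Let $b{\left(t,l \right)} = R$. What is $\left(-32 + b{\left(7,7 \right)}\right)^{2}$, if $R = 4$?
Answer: $784$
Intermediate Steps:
$b{\left(t,l \right)} = 4$
$\left(-32 + b{\left(7,7 \right)}\right)^{2} = \left(-32 + 4\right)^{2} = \left(-28\right)^{2} = 784$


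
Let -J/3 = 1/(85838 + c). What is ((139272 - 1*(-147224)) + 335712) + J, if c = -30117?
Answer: 34670051965/55721 ≈ 6.2221e+5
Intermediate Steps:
J = -3/55721 (J = -3/(85838 - 30117) = -3/55721 ≈ -5.3840e-5)
((139272 - 1*(-147224)) + 335712) + J = ((139272 - 1*(-147224)) + 335712) - 3/55721 = ((139272 + 147224) + 335712) - 3/55721 = (286496 + 335712) - 3/55721 = 622208 - 3/55721 = 34670051965/55721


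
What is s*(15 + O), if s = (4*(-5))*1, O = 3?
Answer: -360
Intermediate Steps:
s = -20 (s = -20*1 = -20)
s*(15 + O) = -20*(15 + 3) = -20*18 = -360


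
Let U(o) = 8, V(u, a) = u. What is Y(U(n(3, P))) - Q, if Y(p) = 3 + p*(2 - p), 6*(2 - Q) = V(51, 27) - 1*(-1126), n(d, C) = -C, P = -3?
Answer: 895/6 ≈ 149.17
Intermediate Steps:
Q = -1165/6 (Q = 2 - (51 - 1*(-1126))/6 = 2 - (51 + 1126)/6 = 2 - 1/6*1177 = 2 - 1177/6 = -1165/6 ≈ -194.17)
Y(U(n(3, P))) - Q = (3 - 1*8**2 + 2*8) - 1*(-1165/6) = (3 - 1*64 + 16) + 1165/6 = (3 - 64 + 16) + 1165/6 = -45 + 1165/6 = 895/6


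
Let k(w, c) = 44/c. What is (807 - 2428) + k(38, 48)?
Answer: -19441/12 ≈ -1620.1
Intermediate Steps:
(807 - 2428) + k(38, 48) = (807 - 2428) + 44/48 = -1621 + 44*(1/48) = -1621 + 11/12 = -19441/12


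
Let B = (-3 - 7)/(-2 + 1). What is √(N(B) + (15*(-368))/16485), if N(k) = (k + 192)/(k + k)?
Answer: √1179435810/10990 ≈ 3.1249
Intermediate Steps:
B = 10 (B = -10/(-1) = -1*(-10) = 10)
N(k) = (192 + k)/(2*k) (N(k) = (192 + k)/((2*k)) = (192 + k)*(1/(2*k)) = (192 + k)/(2*k))
√(N(B) + (15*(-368))/16485) = √((½)*(192 + 10)/10 + (15*(-368))/16485) = √((½)*(⅒)*202 - 5520*1/16485) = √(101/10 - 368/1099) = √(107319/10990) = √1179435810/10990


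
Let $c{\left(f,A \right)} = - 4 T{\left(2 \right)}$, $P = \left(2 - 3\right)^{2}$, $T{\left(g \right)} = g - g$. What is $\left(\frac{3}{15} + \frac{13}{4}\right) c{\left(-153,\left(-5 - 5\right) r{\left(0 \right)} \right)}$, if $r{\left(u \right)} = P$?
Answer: $0$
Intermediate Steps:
$T{\left(g \right)} = 0$
$P = 1$ ($P = \left(-1\right)^{2} = 1$)
$r{\left(u \right)} = 1$
$c{\left(f,A \right)} = 0$ ($c{\left(f,A \right)} = \left(-4\right) 0 = 0$)
$\left(\frac{3}{15} + \frac{13}{4}\right) c{\left(-153,\left(-5 - 5\right) r{\left(0 \right)} \right)} = \left(\frac{3}{15} + \frac{13}{4}\right) 0 = \left(3 \cdot \frac{1}{15} + 13 \cdot \frac{1}{4}\right) 0 = \left(\frac{1}{5} + \frac{13}{4}\right) 0 = \frac{69}{20} \cdot 0 = 0$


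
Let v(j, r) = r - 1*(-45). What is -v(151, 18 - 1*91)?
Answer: 28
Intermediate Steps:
v(j, r) = 45 + r (v(j, r) = r + 45 = 45 + r)
-v(151, 18 - 1*91) = -(45 + (18 - 1*91)) = -(45 + (18 - 91)) = -(45 - 73) = -1*(-28) = 28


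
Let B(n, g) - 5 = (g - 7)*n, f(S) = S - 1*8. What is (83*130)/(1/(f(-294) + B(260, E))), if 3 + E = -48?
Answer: -165917830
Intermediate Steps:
E = -51 (E = -3 - 48 = -51)
f(S) = -8 + S (f(S) = S - 8 = -8 + S)
B(n, g) = 5 + n*(-7 + g) (B(n, g) = 5 + (g - 7)*n = 5 + (-7 + g)*n = 5 + n*(-7 + g))
(83*130)/(1/(f(-294) + B(260, E))) = (83*130)/(1/((-8 - 294) + (5 - 7*260 - 51*260))) = 10790/(1/(-302 + (5 - 1820 - 13260))) = 10790/(1/(-302 - 15075)) = 10790/(1/(-15377)) = 10790/(-1/15377) = 10790*(-15377) = -165917830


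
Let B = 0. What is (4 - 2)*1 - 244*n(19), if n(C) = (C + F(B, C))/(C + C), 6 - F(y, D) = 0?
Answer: -3012/19 ≈ -158.53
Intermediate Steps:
F(y, D) = 6 (F(y, D) = 6 - 1*0 = 6 + 0 = 6)
n(C) = (6 + C)/(2*C) (n(C) = (C + 6)/(C + C) = (6 + C)/((2*C)) = (6 + C)*(1/(2*C)) = (6 + C)/(2*C))
(4 - 2)*1 - 244*n(19) = (4 - 2)*1 - 122*(6 + 19)/19 = 2*1 - 122*25/19 = 2 - 244*25/38 = 2 - 3050/19 = -3012/19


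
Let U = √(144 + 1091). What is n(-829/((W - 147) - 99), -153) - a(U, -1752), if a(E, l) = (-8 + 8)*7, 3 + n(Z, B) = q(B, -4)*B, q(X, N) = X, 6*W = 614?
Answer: 23406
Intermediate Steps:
W = 307/3 (W = (⅙)*614 = 307/3 ≈ 102.33)
n(Z, B) = -3 + B² (n(Z, B) = -3 + B*B = -3 + B²)
U = √1235 ≈ 35.143
a(E, l) = 0 (a(E, l) = 0*7 = 0)
n(-829/((W - 147) - 99), -153) - a(U, -1752) = (-3 + (-153)²) - 1*0 = (-3 + 23409) + 0 = 23406 + 0 = 23406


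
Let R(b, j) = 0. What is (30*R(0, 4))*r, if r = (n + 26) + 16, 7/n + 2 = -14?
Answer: 0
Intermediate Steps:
n = -7/16 (n = 7/(-2 - 14) = 7/(-16) = 7*(-1/16) = -7/16 ≈ -0.43750)
r = 665/16 (r = (-7/16 + 26) + 16 = 409/16 + 16 = 665/16 ≈ 41.563)
(30*R(0, 4))*r = (30*0)*(665/16) = 0*(665/16) = 0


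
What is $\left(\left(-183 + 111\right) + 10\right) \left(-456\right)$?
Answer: $28272$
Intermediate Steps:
$\left(\left(-183 + 111\right) + 10\right) \left(-456\right) = \left(-72 + 10\right) \left(-456\right) = \left(-62\right) \left(-456\right) = 28272$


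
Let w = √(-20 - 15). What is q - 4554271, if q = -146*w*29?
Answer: -4554271 - 4234*I*√35 ≈ -4.5543e+6 - 25049.0*I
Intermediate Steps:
w = I*√35 (w = √(-35) = I*√35 ≈ 5.9161*I)
q = -4234*I*√35 (q = -146*I*√35*29 = -4234*I*√35 ≈ -25049.0*I)
q - 4554271 = -4234*I*√35 - 4554271 = -4554271 - 4234*I*√35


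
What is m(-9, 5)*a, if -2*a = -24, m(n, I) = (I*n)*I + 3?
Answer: -2664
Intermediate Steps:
m(n, I) = 3 + n*I**2 (m(n, I) = n*I**2 + 3 = 3 + n*I**2)
a = 12 (a = -1/2*(-24) = 12)
m(-9, 5)*a = (3 - 9*5**2)*12 = (3 - 9*25)*12 = (3 - 225)*12 = -222*12 = -2664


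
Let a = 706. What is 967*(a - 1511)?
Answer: -778435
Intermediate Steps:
967*(a - 1511) = 967*(706 - 1511) = 967*(-805) = -778435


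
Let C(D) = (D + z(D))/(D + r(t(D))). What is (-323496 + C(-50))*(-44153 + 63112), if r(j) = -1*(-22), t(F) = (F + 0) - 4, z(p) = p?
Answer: -42931650673/7 ≈ -6.1331e+9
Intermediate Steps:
t(F) = -4 + F (t(F) = F - 4 = -4 + F)
r(j) = 22
C(D) = 2*D/(22 + D) (C(D) = (D + D)/(D + 22) = (2*D)/(22 + D) = 2*D/(22 + D))
(-323496 + C(-50))*(-44153 + 63112) = (-323496 + 2*(-50)/(22 - 50))*(-44153 + 63112) = (-323496 + 2*(-50)/(-28))*18959 = (-323496 + 2*(-50)*(-1/28))*18959 = (-323496 + 25/7)*18959 = -2264447/7*18959 = -42931650673/7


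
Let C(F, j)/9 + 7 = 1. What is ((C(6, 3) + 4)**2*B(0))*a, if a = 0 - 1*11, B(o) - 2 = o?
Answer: -55000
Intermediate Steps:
C(F, j) = -54 (C(F, j) = -63 + 9*1 = -63 + 9 = -54)
B(o) = 2 + o
a = -11 (a = 0 - 11 = -11)
((C(6, 3) + 4)**2*B(0))*a = ((-54 + 4)**2*(2 + 0))*(-11) = ((-50)**2*2)*(-11) = (2500*2)*(-11) = 5000*(-11) = -55000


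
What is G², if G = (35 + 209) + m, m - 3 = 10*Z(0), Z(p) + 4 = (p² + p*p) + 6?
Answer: 71289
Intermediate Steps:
Z(p) = 2 + 2*p² (Z(p) = -4 + ((p² + p*p) + 6) = -4 + ((p² + p²) + 6) = -4 + (2*p² + 6) = -4 + (6 + 2*p²) = 2 + 2*p²)
m = 23 (m = 3 + 10*(2 + 2*0²) = 3 + 10*(2 + 2*0) = 3 + 10*(2 + 0) = 3 + 10*2 = 3 + 20 = 23)
G = 267 (G = (35 + 209) + 23 = 244 + 23 = 267)
G² = 267² = 71289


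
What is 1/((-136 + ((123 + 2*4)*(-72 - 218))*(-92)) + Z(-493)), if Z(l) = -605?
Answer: 1/3494339 ≈ 2.8618e-7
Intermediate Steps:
1/((-136 + ((123 + 2*4)*(-72 - 218))*(-92)) + Z(-493)) = 1/((-136 + ((123 + 2*4)*(-72 - 218))*(-92)) - 605) = 1/((-136 + ((123 + 8)*(-290))*(-92)) - 605) = 1/((-136 + (131*(-290))*(-92)) - 605) = 1/((-136 - 37990*(-92)) - 605) = 1/((-136 + 3495080) - 605) = 1/(3494944 - 605) = 1/3494339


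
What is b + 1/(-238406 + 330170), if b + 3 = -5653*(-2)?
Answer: 1037208493/91764 ≈ 11303.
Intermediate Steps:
b = 11303 (b = -3 - 5653*(-2) = -3 + 11306 = 11303)
b + 1/(-238406 + 330170) = 11303 + 1/(-238406 + 330170) = 11303 + 1/91764 = 1037208493/91764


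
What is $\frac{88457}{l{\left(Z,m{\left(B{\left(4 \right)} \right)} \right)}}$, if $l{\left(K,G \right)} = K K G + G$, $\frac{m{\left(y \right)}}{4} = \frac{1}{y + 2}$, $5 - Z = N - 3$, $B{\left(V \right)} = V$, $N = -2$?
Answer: $\frac{265371}{202} \approx 1313.7$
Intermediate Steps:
$Z = 10$ ($Z = 5 - \left(-2 - 3\right) = 5 - -5 = 5 + 5 = 10$)
$m{\left(y \right)} = \frac{4}{2 + y}$ ($m{\left(y \right)} = \frac{4}{y + 2} = \frac{4}{2 + y}$)
$l{\left(K,G \right)} = G + G K^{2}$ ($l{\left(K,G \right)} = K^{2} G + G = G K^{2} + G = G + G K^{2}$)
$\frac{88457}{l{\left(Z,m{\left(B{\left(4 \right)} \right)} \right)}} = \frac{88457}{\frac{4}{2 + 4} \left(1 + 10^{2}\right)} = \frac{88457}{\frac{4}{6} \left(1 + 100\right)} = \frac{88457}{4 \cdot \frac{1}{6} \cdot 101} = \frac{88457}{\frac{2}{3} \cdot 101} = \frac{88457}{\frac{202}{3}} = 88457 \cdot \frac{3}{202} = \frac{265371}{202}$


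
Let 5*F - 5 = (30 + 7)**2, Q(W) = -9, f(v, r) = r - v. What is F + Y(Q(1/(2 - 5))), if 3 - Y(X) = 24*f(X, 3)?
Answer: -51/5 ≈ -10.200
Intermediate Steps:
Y(X) = -69 + 24*X (Y(X) = 3 - 24*(3 - X) = 3 - (72 - 24*X) = 3 + (-72 + 24*X) = -69 + 24*X)
F = 1374/5 (F = 1 + (30 + 7)**2/5 = 1 + (1/5)*37**2 = 1 + (1/5)*1369 = 1 + 1369/5 = 1374/5 ≈ 274.80)
F + Y(Q(1/(2 - 5))) = 1374/5 + (-69 + 24*(-9)) = 1374/5 + (-69 - 216) = 1374/5 - 285 = -51/5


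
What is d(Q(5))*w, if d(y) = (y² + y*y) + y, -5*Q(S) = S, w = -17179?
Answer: -17179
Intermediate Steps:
Q(S) = -S/5
d(y) = y + 2*y² (d(y) = (y² + y²) + y = 2*y² + y = y + 2*y²)
d(Q(5))*w = ((-⅕*5)*(1 + 2*(-⅕*5)))*(-17179) = -(1 + 2*(-1))*(-17179) = -(1 - 2)*(-17179) = -1*(-1)*(-17179) = 1*(-17179) = -17179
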